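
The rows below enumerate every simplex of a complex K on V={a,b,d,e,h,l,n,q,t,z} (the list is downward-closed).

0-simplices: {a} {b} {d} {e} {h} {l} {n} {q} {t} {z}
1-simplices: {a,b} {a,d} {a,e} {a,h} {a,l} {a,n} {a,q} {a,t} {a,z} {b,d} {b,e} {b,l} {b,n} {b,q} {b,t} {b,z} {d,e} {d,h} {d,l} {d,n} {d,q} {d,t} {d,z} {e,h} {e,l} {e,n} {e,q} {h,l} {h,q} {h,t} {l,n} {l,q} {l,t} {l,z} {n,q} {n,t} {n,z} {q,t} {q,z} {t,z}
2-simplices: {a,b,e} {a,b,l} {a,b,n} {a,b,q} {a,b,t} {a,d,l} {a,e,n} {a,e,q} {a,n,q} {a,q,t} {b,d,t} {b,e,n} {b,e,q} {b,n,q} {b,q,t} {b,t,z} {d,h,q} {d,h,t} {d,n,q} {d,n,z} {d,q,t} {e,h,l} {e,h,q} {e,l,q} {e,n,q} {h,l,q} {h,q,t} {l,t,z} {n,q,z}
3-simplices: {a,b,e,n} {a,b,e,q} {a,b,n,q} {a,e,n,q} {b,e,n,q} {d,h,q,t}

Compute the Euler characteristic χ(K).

n_0=10 n_1=40 n_2=29 n_3=6
χ=+10−40+29−6=-7

χ(K)=-7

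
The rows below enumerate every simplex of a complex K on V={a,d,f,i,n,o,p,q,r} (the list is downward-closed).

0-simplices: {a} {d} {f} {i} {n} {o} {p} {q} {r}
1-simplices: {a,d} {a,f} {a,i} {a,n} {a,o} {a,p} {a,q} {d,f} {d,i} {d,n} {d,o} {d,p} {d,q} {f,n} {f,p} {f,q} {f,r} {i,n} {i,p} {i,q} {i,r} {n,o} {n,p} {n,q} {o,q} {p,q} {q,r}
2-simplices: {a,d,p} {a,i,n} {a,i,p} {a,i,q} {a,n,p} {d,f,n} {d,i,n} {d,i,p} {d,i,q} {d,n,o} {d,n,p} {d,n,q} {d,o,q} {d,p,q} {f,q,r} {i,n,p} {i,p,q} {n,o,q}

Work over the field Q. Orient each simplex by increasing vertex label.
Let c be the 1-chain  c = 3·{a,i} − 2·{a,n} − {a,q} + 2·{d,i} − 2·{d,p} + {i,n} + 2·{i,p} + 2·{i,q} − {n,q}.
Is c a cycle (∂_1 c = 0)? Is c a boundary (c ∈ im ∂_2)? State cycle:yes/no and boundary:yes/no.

cycle:yes boundary:yes

n_0=9 n_1=27 n_2=18  [Q]
∂1: piv[ad,af,ai,an,ao,ap,aq,fr] rk=8  ker:df,di,dn,do,dp,dq,fn,fp,fq,in,ip,iq,ir,no,np,nq,oq,pq,qr
∂2: piv[adp,ain,aip,aiq,anp,dfn,din,dip,diq,dno,dnq,doq,dpq,fqr] rk=14  ker:dnp,inp,ipq,noq
∂1c = 0
c vs im∂2: reduces to 0 ⇒ boundary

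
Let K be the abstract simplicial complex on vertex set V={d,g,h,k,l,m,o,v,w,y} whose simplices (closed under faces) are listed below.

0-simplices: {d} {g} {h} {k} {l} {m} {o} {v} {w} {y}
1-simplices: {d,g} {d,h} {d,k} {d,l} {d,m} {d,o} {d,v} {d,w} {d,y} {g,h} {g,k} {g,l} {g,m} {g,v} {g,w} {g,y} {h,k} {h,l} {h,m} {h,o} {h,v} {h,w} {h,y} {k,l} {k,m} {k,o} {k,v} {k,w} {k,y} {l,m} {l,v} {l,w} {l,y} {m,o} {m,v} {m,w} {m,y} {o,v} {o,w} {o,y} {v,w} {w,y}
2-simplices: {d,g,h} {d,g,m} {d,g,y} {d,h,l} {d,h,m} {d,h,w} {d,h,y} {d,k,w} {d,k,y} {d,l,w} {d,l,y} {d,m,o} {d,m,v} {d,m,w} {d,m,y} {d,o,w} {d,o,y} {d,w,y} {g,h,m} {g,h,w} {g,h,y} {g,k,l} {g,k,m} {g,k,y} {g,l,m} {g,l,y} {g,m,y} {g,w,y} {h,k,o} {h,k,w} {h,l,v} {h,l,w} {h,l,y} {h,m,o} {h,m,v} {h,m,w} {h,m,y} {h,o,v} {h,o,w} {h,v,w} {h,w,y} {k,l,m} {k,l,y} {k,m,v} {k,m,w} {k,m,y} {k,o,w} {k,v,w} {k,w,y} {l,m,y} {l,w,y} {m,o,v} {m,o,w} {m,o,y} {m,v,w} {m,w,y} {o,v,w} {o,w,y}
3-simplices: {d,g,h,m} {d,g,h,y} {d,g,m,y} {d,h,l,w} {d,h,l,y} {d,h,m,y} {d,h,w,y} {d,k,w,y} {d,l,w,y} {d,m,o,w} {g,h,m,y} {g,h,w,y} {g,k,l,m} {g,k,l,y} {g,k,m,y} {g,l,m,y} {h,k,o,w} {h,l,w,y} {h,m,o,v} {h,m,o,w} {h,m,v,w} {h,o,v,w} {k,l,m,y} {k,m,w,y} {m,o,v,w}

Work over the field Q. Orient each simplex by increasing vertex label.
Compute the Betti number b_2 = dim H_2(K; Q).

b_2=5

n_0=10 n_1=42 n_2=58 n_3=25  [Q]
∂1: piv[dg,dh,dk,dl,dm,do,dv,dw,dy] rk=9  ker:gh,gk,gl,gm,gv,gw,gy,hk,hl,hm,ho,hv,hw,hy,kl,km,ko,kv,kw,ky,lm,lv,lw,ly,mo,mv,mw,my,ov,ow,oy,vw,wy
∂2: piv[dgh,dgm,dgy,dhl,dhm,dhw,dhy,dkw,dky,dlw,dly,dmo,dmv,dmw,dmy,dow,doy,dwy,ghw,gkl,gkm,gky,glm,gly,hko,hkw,hlv,hmo,hmv,hov,hvw,kmv] rk=32  ker:ghm,ghy,gmy,gwy,hlw,hly,hmw,hmy,how,hwy,klm,kly,kmw,kmy,kow,kvw,kwy,lmy,lwy,mov,mow,moy,mvw,mwy,ovw,owy
∂3: piv[dghm,dghy,dgmy,dhlw,dhly,dhmy,dhwy,dkwy,dlwy,dmow,ghwy,gklm,gkly,gkmy,glmy,hkow,hmov,hmow,hmvw,hovw,kmwy] rk=21  ker:ghmy,hlwy,klmy,movw
b_2=(58−32)−21=5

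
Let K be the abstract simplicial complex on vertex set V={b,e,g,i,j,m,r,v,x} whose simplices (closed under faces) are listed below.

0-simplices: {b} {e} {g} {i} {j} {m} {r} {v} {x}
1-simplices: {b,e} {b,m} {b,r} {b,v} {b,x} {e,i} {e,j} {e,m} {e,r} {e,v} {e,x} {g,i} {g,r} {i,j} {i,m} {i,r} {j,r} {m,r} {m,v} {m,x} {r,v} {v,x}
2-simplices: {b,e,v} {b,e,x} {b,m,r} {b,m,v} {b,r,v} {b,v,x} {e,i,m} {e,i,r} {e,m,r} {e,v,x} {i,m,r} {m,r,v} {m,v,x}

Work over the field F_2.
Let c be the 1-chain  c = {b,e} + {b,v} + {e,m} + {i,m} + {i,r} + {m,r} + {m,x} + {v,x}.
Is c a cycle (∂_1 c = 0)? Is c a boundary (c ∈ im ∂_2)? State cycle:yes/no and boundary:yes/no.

n_0=9 n_1=22 n_2=13  [Z2]
∂1: piv[be,bm,br,bv,bx,ei,ej,gi] rk=8  ker:em,er,ev,ex,gr,ij,im,ir,jr,mr,mv,mx,rv,vx
∂2: piv[bev,bex,bmr,bmv,brv,bvx,eim,eir,emr,mvx] rk=10  ker:evx,imr,mrv
∂1c = 0
c vs im∂2: residual ≠ 0 ⇒ not boundary

cycle:yes boundary:no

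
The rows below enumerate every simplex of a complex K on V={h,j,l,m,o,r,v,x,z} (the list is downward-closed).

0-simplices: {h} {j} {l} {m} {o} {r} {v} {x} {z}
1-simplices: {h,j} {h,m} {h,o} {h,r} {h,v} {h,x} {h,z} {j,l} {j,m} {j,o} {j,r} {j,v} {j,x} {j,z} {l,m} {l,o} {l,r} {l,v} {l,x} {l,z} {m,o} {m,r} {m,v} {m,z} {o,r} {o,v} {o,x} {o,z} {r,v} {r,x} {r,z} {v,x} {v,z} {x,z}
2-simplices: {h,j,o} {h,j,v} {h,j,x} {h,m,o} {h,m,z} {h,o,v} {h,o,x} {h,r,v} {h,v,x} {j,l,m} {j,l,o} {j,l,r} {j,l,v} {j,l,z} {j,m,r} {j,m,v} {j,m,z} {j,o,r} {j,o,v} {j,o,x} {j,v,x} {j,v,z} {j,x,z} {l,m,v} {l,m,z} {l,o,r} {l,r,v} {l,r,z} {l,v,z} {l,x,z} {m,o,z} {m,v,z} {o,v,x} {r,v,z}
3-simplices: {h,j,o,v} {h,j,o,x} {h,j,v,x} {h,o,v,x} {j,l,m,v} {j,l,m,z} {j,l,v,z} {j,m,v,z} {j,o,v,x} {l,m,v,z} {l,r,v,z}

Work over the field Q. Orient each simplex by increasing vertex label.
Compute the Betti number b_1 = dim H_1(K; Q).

b_1=2

n_0=9 n_1=34 n_2=34 n_3=11  [Q]
∂1: piv[hj,hm,ho,hr,hv,hx,hz,jl] rk=8  ker:jm,jo,jr,jv,jx,jz,lm,lo,lr,lv,lx,lz,mo,mr,mv,mz,or,ov,ox,oz,rv,rx,rz,vx,vz,xz
∂2: piv[hjo,hjv,hjx,hmo,hmz,hov,hox,hrv,hvx,jlm,jlo,jlr,jlv,jlz,jmr,jmv,jmz,jor,jvz,jxz,lrv,lrz,lxz,moz] rk=24  ker:jov,jox,jvx,lmv,lmz,lor,lvz,mvz,ovx,rvz
∂3: piv[hjov,hjox,hjvx,hovx,jlmv,jlmz,jlvz,jmvz,lrvz] rk=9  ker:jovx,lmvz
b_1=(34−8)−24=2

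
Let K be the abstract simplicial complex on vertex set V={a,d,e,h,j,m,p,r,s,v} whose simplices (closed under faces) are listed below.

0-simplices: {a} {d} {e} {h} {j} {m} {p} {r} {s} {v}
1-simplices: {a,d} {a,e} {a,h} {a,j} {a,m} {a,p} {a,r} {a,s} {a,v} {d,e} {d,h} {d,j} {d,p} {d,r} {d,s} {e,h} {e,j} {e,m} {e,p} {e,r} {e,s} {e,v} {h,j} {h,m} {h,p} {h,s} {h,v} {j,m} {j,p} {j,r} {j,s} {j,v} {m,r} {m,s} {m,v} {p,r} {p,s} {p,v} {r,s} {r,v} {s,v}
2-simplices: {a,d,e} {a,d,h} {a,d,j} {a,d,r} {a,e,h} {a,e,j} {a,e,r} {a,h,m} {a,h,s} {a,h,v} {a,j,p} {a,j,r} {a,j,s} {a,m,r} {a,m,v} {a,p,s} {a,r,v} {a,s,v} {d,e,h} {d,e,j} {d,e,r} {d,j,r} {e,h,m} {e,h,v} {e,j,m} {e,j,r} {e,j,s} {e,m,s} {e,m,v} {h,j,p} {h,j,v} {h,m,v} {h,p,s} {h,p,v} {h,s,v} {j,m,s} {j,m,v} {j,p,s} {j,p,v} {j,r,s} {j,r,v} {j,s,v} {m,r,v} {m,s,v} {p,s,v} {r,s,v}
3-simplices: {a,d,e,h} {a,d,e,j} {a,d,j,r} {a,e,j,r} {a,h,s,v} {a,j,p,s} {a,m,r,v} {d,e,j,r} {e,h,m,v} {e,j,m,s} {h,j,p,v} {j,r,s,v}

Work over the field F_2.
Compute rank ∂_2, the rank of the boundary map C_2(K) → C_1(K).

n_0=10 n_1=41 n_2=46 n_3=12  [Z2]
∂1: piv[ad,ae,ah,aj,am,ap,ar,as,av] rk=9  ker:de,dh,dj,dp,dr,ds,eh,ej,em,ep,er,es,ev,hj,hm,hp,hs,hv,jm,jp,jr,js,jv,mr,ms,mv,pr,ps,pv,rs,rv,sv
∂2: piv[ade,adh,adj,adr,aeh,aej,aer,ahm,ahs,ahv,ajp,ajr,ajs,amr,amv,aps,arv,asv,ehm,ehv,ejm,ejs,ems,hjp,hjv,hps,hpv,jrs] rk=28  ker:deh,dej,der,djr,ejr,emv,hmv,hsv,jms,jmv,jps,jpv,jrv,jsv,mrv,msv,psv,rsv
∂3: piv[adeh,adej,adjr,aejr,ahsv,ajps,amrv,dejr,ehmv,ejms,hjpv,jrsv] rk=12
rk∂_2=28

rank∂_2=28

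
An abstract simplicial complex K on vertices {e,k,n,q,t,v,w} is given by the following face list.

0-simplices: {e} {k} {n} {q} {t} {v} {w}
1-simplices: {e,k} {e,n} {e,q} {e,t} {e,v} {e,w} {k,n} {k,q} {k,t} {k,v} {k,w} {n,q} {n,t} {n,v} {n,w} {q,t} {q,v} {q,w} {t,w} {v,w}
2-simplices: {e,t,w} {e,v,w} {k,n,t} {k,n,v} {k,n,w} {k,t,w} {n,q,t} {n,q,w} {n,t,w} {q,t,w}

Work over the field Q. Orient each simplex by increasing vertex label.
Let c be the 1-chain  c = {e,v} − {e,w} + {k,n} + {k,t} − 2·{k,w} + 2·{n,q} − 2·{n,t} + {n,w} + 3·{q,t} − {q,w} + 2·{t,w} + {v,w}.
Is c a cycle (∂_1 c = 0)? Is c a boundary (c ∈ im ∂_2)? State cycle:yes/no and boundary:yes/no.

n_0=7 n_1=20 n_2=10  [Q]
∂1: piv[ek,en,eq,et,ev,ew] rk=6  ker:kn,kq,kt,kv,kw,nq,nt,nv,nw,qt,qv,qw,tw,vw
∂2: piv[etw,evw,knt,knv,knw,ktw,nqt,nqw] rk=8  ker:ntw,qtw
∂1c = 0
c vs im∂2: reduces to 0 ⇒ boundary

cycle:yes boundary:yes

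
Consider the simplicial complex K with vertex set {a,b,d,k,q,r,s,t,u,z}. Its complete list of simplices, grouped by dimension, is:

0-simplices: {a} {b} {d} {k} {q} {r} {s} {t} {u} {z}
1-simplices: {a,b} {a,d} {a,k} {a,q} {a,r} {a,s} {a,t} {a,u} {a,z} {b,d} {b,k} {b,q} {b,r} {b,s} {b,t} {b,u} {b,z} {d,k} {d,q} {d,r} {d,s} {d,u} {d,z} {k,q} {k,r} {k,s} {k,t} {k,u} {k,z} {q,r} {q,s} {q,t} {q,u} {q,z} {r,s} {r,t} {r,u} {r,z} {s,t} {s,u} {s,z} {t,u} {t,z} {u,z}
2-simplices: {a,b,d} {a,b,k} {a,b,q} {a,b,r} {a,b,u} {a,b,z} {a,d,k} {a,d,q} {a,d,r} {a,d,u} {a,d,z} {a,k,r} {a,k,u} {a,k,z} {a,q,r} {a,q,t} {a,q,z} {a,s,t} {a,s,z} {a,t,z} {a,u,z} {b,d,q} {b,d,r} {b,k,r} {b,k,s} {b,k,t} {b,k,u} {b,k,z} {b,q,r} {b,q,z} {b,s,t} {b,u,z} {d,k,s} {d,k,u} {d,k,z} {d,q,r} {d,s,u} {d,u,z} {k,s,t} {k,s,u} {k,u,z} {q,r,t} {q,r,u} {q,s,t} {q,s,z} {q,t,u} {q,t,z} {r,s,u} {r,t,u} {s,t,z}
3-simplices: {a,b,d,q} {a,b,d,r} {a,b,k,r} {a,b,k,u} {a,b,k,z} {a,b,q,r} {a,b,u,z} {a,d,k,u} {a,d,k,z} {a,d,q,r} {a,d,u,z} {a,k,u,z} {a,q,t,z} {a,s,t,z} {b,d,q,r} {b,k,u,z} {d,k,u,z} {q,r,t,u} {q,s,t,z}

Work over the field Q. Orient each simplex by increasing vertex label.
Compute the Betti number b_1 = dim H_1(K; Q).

n_0=10 n_1=44 n_2=50 n_3=19  [Q]
∂1: piv[ab,ad,ak,aq,ar,as,at,au,az] rk=9  ker:bd,bk,bq,br,bs,bt,bu,bz,dk,dq,dr,ds,du,dz,kq,kr,ks,kt,ku,kz,qr,qs,qt,qu,qz,rs,rt,ru,rz,st,su,sz,tu,tz,uz
∂2: piv[abd,abk,abq,abr,abu,abz,adk,adq,adr,adu,adz,akr,aku,akz,aqr,aqt,aqz,ast,asz,atz,auz,bks,bkt,bst,dks,dsu,qrt,qru,qst,qtu,rsu] rk=31  ker:bdq,bdr,bkr,bku,bkz,bqr,bqz,buz,dku,dkz,dqr,duz,kst,ksu,kuz,qsz,qtz,rtu,stz
∂3: piv[abdq,abdr,abkr,abku,abkz,abqr,abuz,adku,adkz,adqr,aduz,akuz,aqtz,astz,qrtu,qstz] rk=16  ker:bdqr,bkuz,dkuz
b_1=(44−9)−31=4

b_1=4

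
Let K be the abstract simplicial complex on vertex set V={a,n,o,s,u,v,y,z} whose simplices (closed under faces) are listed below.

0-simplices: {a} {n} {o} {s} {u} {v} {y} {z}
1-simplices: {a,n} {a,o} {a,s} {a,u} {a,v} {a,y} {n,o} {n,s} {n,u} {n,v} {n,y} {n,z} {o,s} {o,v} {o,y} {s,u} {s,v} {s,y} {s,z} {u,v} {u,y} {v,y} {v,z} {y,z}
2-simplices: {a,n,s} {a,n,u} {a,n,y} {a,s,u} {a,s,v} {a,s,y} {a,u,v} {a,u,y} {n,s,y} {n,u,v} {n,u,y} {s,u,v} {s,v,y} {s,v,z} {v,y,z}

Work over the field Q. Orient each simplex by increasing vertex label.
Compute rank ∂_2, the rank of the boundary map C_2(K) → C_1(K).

rank∂_2=12

n_0=8 n_1=24 n_2=15  [Q]
∂1: piv[an,ao,as,au,av,ay,nz] rk=7  ker:no,ns,nu,nv,ny,os,ov,oy,su,sv,sy,sz,uv,uy,vy,vz,yz
∂2: piv[ans,anu,any,asu,asv,asy,auv,auy,nuv,svy,svz,vyz] rk=12  ker:nsy,nuy,suv
rk∂_2=12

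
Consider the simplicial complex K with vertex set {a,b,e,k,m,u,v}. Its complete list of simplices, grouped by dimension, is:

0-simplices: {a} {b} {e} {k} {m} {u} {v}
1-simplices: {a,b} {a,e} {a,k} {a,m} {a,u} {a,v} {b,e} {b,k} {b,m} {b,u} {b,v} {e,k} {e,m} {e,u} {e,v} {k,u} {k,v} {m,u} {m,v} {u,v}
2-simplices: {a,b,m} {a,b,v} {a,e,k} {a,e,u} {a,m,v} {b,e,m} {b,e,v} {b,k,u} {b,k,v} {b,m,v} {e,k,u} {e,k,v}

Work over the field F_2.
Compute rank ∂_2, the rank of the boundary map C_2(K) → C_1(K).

n_0=7 n_1=20 n_2=12  [Z2]
∂1: piv[ab,ae,ak,am,au,av] rk=6  ker:be,bk,bm,bu,bv,ek,em,eu,ev,ku,kv,mu,mv,uv
∂2: piv[abm,abv,aek,aeu,amv,bem,bev,bku,bkv,eku,ekv] rk=11  ker:bmv
rk∂_2=11

rank∂_2=11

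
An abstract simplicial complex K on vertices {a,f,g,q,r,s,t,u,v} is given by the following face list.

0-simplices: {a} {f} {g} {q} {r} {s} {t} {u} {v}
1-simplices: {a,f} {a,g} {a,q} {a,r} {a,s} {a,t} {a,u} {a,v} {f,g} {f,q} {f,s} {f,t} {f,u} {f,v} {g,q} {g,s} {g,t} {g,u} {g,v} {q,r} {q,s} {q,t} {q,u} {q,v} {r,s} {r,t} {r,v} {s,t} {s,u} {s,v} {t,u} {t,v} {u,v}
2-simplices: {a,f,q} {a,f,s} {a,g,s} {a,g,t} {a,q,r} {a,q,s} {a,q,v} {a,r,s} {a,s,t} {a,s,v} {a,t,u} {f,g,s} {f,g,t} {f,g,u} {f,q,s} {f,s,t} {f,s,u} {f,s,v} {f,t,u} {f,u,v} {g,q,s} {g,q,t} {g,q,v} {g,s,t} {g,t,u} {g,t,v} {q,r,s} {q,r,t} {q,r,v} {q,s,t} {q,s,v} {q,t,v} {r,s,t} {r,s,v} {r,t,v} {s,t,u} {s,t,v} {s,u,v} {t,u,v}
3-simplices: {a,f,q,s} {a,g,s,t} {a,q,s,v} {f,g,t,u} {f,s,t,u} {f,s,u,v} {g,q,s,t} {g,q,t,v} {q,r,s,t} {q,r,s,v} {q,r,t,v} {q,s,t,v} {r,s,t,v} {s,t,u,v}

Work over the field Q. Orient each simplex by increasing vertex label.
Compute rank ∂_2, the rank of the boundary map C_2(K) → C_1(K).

rank∂_2=24

n_0=9 n_1=33 n_2=39 n_3=14  [Q]
∂1: piv[af,ag,aq,ar,as,at,au,av] rk=8  ker:fg,fq,fs,ft,fu,fv,gq,gs,gt,gu,gv,qr,qs,qt,qu,qv,rs,rt,rv,st,su,sv,tu,tv,uv
∂2: piv[afq,afs,ags,agt,aqr,aqs,aqv,ars,ast,asv,atu,fgs,fgt,fgu,fsu,fsv,ftu,fuv,gqs,gqt,gqv,gtv,qrt,qrv] rk=24  ker:fqs,fst,gst,gtu,qrs,qst,qsv,qtv,rst,rsv,rtv,stu,stv,suv,tuv
∂3: piv[afqs,agst,aqsv,fgtu,fstu,fsuv,gqst,gqtv,qrst,qrsv,qrtv,qstv,stuv] rk=13  ker:rstv
rk∂_2=24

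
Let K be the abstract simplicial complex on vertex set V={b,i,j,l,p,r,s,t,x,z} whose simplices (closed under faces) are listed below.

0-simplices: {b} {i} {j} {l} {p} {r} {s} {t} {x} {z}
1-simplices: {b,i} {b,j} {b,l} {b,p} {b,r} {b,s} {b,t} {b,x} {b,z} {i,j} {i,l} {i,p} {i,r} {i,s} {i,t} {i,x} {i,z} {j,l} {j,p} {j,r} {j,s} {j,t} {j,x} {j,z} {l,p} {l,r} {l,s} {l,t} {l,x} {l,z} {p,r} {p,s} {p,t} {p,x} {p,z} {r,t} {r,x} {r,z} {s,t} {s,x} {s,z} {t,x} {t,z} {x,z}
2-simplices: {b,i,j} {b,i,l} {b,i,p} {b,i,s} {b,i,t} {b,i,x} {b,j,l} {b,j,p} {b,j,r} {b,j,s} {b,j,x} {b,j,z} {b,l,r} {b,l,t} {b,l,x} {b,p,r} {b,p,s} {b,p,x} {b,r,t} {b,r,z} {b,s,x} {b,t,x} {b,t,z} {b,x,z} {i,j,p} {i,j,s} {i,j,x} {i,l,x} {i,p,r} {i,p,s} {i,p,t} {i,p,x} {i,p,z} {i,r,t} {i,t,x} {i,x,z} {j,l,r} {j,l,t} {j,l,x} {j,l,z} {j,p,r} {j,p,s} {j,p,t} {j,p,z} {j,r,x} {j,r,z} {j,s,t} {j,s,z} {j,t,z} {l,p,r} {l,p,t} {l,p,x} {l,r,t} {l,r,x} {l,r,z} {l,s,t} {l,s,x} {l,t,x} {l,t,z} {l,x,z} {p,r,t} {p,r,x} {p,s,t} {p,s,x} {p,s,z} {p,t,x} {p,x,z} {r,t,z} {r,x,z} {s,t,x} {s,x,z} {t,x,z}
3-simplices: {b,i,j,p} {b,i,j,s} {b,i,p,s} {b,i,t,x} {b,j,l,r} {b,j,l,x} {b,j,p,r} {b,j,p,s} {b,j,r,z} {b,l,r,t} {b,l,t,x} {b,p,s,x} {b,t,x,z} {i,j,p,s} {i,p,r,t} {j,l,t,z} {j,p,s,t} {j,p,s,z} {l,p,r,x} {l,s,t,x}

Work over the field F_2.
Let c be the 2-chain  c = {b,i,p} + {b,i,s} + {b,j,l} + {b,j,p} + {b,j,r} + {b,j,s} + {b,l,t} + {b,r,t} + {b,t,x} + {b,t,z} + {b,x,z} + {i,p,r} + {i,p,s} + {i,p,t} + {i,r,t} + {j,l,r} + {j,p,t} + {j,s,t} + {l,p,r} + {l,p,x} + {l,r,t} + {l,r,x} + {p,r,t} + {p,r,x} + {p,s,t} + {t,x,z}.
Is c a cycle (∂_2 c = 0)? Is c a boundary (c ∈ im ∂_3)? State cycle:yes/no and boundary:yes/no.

n_0=10 n_1=44 n_2=72 n_3=20  [Z2]
∂1: piv[bi,bj,bl,bp,br,bs,bt,bx,bz] rk=9  ker:ij,il,ip,ir,is,it,ix,iz,jl,jp,jr,js,jt,jx,jz,lp,lr,ls,lt,lx,lz,pr,ps,pt,px,pz,rt,rx,rz,st,sx,sz,tx,tz,xz
∂2: piv[bij,bil,bip,bis,bit,bix,bjl,bjp,bjr,bjs,bjx,bjz,blr,blt,blx,bpr,bps,bpx,brt,brz,bsx,btx,btz,bxz,ipr,ipt,ipz,ixz,jlt,jlz,jrx,jst,jsz,lpr,lst] rk=35  ker:ijp,ijs,ijx,ilx,ips,ipx,irt,itx,jlr,jlx,jpr,jps,jpt,jpz,jrz,jtz,lpt,lpx,lrt,lrx,lrz,lsx,ltx,ltz,lxz,prt,prx,pst,psx,psz,ptx,pxz,rtz,rxz,stx,sxz,txz
∂3: piv[bijp,bijs,bips,bitx,bjlr,bjlx,bjpr,bjps,bjrz,blrt,bltx,bpsx,btxz,iprt,jltz,jpst,jpsz,lprx,lstx] rk=19  ker:ijps
∂2c = 0
c vs im∂3: reduces to 0 ⇒ boundary

cycle:yes boundary:yes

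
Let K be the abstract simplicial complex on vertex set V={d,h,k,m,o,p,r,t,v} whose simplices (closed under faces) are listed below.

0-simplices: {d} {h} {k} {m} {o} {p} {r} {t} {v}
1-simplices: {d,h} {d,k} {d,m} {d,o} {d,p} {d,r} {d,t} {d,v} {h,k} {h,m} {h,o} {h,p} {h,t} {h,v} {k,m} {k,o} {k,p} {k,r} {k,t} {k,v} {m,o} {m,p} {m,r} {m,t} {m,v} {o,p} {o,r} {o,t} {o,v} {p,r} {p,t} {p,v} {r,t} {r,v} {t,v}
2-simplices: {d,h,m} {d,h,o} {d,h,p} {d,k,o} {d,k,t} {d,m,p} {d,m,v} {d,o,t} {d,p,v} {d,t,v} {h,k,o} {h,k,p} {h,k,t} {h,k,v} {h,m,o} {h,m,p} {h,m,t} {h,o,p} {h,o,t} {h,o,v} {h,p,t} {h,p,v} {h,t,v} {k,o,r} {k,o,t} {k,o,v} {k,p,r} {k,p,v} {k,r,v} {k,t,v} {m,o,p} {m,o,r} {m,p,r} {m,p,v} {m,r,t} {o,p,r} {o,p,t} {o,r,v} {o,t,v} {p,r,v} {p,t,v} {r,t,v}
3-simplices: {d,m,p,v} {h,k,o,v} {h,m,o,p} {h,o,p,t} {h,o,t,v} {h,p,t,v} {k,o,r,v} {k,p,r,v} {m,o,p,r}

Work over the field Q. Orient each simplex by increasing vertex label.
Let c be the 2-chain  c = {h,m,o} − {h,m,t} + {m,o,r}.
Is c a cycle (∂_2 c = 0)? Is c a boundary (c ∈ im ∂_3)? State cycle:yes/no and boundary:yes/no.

cycle:no boundary:no

n_0=9 n_1=35 n_2=42 n_3=9  [Q]
∂1: piv[dh,dk,dm,do,dp,dr,dt,dv] rk=8  ker:hk,hm,ho,hp,ht,hv,km,ko,kp,kr,kt,kv,mo,mp,mr,mt,mv,op,or,ot,ov,pr,pt,pv,rt,rv,tv
∂2: piv[dhm,dho,dhp,dko,dkt,dmp,dmv,dot,dpv,dtv,hko,hkp,hkt,hkv,hmo,hmt,hop,hov,hpt,hpv,kor,kpr,krv,mor,mrt] rk=25  ker:hmp,hot,htv,kot,kov,kpv,ktv,mop,mpr,mpv,opr,opt,orv,otv,prv,ptv,rtv
∂3: piv[dmpv,hkov,hmop,hopt,hotv,hptv,korv,kprv,mopr] rk=9
∂2c = −{h,o} + {h,t} + 2·{m,o} − {m,r} − {m,t} + {o,r}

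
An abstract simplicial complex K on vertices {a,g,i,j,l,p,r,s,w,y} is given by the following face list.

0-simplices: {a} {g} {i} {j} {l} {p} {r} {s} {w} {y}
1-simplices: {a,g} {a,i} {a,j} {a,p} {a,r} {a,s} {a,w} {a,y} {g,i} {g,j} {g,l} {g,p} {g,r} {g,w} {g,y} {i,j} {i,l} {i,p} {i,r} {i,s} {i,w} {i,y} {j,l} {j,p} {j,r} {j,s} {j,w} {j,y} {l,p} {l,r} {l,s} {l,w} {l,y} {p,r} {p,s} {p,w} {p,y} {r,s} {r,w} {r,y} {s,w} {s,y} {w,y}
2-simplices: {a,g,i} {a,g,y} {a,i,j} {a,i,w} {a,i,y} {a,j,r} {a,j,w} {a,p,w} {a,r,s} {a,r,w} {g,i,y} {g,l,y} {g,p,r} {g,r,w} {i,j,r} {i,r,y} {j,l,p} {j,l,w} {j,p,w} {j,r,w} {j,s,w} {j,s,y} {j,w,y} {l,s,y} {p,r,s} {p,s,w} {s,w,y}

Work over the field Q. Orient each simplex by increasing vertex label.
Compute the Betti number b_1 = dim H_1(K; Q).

n_0=10 n_1=43 n_2=27  [Q]
∂1: piv[ag,ai,aj,ap,ar,as,aw,ay,gl] rk=9  ker:gi,gj,gp,gr,gw,gy,ij,il,ip,ir,is,iw,iy,jl,jp,jr,js,jw,jy,lp,lr,ls,lw,ly,pr,ps,pw,py,rs,rw,ry,sw,sy,wy
∂2: piv[agi,agy,aij,aiw,aiy,ajr,ajw,apw,ars,arw,gly,gpr,grw,ijr,iry,jlp,jlw,jpw,jsw,jsy,jwy,lsy,prs,psw] rk=24  ker:giy,jrw,swy
b_1=(43−9)−24=10

b_1=10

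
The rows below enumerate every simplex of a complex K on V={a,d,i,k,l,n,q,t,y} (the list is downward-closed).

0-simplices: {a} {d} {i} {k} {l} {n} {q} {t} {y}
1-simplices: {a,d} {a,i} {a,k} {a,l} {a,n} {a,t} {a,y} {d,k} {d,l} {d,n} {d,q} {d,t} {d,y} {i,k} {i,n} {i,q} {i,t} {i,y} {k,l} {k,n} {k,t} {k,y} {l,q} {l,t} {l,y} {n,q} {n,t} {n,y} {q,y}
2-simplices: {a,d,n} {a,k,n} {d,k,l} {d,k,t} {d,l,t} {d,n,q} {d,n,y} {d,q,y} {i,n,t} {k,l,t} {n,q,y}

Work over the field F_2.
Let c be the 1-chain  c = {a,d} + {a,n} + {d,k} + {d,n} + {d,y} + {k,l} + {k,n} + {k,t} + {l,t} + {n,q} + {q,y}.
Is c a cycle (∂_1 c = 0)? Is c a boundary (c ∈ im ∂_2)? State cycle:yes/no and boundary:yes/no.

n_0=9 n_1=29 n_2=11  [Z2]
∂1: piv[ad,ai,ak,al,an,at,ay,dq] rk=8  ker:dk,dl,dn,dt,dy,ik,in,iq,it,iy,kl,kn,kt,ky,lq,lt,ly,nq,nt,ny,qy
∂2: piv[adn,akn,dkl,dkt,dlt,dnq,dny,dqy,int] rk=9  ker:klt,nqy
∂1c = 0
c vs im∂2: residual ≠ 0 ⇒ not boundary

cycle:yes boundary:no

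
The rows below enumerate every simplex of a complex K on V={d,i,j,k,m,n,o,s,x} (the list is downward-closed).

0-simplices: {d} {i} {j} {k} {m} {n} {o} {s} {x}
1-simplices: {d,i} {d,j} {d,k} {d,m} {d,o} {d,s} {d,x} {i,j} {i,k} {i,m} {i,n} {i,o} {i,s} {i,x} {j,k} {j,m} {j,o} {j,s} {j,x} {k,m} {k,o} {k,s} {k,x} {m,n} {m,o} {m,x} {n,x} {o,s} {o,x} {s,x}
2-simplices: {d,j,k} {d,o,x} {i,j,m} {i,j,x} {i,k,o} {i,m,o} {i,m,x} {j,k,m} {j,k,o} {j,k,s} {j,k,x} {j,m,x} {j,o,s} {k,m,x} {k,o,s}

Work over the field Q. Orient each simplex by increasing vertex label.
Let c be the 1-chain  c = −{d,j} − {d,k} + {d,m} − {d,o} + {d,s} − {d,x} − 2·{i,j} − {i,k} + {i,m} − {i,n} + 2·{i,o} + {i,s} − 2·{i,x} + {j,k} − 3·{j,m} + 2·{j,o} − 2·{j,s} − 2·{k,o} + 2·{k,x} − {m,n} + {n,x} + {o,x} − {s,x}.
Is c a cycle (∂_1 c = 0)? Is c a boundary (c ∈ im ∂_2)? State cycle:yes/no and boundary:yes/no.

cycle:no boundary:no

n_0=9 n_1=30 n_2=15  [Q]
∂1: piv[di,dj,dk,dm,do,ds,dx,in] rk=8  ker:ij,ik,im,io,is,ix,jk,jm,jo,js,jx,km,ko,ks,kx,mn,mo,mx,nx,os,ox,sx
∂2: piv[djk,dox,ijm,ijx,iko,imo,imx,jkm,jko,jks,jkx,jos] rk=12  ker:jmx,kmx,kos
∂1c = 2·{d} + 2·{i} − {j} − {k} − 3·{n} + {s}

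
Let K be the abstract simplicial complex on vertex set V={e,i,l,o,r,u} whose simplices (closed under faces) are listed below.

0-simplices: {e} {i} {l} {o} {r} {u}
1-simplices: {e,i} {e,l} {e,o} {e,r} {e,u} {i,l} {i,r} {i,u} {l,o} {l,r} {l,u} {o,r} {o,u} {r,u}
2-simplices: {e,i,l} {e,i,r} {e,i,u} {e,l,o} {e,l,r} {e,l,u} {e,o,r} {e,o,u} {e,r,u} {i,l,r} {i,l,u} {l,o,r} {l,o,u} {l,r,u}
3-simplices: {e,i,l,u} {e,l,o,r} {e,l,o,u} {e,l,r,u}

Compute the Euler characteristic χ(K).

χ(K)=2

n_0=6 n_1=14 n_2=14 n_3=4
χ=+6−14+14−4=2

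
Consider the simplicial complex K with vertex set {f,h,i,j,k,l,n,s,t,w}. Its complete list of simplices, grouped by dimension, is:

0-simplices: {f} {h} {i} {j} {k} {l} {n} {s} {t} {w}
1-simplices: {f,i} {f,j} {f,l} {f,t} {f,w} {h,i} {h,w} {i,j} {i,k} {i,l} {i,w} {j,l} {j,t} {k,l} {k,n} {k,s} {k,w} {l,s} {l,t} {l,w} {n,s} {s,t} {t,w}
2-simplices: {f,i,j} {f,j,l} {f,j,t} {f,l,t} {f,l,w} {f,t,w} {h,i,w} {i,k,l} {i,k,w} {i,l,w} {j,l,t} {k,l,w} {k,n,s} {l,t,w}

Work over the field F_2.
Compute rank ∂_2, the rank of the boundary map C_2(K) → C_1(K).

rank∂_2=11

n_0=10 n_1=23 n_2=14  [Z2]
∂1: piv[fi,fj,fl,ft,fw,hi,ik,kn,ks] rk=9  ker:hw,ij,il,iw,jl,jt,kl,kw,ls,lt,lw,ns,st,tw
∂2: piv[fij,fjl,fjt,flt,flw,ftw,hiw,ikl,ikw,ilw,kns] rk=11  ker:jlt,klw,ltw
rk∂_2=11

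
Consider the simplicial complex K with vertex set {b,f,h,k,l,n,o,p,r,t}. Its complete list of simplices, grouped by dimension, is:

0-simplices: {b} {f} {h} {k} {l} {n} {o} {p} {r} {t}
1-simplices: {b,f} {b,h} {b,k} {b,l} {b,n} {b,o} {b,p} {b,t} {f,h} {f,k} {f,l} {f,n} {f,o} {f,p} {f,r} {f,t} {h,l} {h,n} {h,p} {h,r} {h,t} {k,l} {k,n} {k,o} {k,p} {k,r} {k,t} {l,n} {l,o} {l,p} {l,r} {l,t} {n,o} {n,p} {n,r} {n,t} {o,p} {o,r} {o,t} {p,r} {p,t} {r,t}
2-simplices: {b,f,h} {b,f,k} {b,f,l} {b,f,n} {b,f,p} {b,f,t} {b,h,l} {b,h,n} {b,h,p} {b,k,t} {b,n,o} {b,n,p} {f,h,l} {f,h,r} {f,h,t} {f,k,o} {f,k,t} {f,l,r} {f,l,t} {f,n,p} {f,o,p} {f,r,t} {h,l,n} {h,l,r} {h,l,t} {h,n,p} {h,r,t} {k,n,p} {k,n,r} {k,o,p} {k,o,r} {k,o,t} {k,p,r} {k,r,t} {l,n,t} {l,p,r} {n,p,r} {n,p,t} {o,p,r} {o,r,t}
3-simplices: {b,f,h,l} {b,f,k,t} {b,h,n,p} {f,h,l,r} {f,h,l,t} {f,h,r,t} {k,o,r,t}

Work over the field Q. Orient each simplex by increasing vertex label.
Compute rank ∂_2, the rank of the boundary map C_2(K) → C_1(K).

n_0=10 n_1=42 n_2=40 n_3=7  [Q]
∂1: piv[bf,bh,bk,bl,bn,bo,bp,bt,fr] rk=9  ker:fh,fk,fl,fn,fo,fp,ft,hl,hn,hp,hr,ht,kl,kn,ko,kp,kr,kt,ln,lo,lp,lr,lt,no,np,nr,nt,op,or,ot,pr,pt,rt
∂2: piv[bfh,bfk,bfl,bfn,bfp,bft,bhl,bhn,bhp,bkt,bno,bnp,fhr,fht,fko,flr,flt,fop,frt,hln,knp,knr,kop,kor,kot,kpr,krt,lnt,lpr,npt] rk=30  ker:fhl,fkt,fnp,hlr,hlt,hnp,hrt,npr,opr,ort
∂3: piv[bfhl,bfkt,bhnp,fhlr,fhlt,fhrt,kort] rk=7
rk∂_2=30

rank∂_2=30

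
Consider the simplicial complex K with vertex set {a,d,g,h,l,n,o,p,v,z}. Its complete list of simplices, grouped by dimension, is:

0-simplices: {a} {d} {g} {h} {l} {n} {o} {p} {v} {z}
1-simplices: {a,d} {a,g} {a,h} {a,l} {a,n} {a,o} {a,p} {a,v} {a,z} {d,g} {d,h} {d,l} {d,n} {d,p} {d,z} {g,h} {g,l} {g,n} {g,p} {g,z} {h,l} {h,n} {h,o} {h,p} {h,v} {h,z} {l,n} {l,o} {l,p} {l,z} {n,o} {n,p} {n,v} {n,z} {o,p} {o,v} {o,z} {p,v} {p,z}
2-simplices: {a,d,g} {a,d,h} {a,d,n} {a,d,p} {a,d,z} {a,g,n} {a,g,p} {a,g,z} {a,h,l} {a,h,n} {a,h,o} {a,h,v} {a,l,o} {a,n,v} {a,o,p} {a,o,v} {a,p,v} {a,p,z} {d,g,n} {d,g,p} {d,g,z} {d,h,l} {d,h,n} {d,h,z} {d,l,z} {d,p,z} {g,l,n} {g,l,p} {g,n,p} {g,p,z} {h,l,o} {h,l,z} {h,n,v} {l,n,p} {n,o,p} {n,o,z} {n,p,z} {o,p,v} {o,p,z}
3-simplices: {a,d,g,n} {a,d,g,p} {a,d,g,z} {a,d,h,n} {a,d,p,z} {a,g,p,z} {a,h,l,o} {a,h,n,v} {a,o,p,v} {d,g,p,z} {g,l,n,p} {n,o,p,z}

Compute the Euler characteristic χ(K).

n_0=10 n_1=39 n_2=39 n_3=12
χ=+10−39+39−12=-2

χ(K)=-2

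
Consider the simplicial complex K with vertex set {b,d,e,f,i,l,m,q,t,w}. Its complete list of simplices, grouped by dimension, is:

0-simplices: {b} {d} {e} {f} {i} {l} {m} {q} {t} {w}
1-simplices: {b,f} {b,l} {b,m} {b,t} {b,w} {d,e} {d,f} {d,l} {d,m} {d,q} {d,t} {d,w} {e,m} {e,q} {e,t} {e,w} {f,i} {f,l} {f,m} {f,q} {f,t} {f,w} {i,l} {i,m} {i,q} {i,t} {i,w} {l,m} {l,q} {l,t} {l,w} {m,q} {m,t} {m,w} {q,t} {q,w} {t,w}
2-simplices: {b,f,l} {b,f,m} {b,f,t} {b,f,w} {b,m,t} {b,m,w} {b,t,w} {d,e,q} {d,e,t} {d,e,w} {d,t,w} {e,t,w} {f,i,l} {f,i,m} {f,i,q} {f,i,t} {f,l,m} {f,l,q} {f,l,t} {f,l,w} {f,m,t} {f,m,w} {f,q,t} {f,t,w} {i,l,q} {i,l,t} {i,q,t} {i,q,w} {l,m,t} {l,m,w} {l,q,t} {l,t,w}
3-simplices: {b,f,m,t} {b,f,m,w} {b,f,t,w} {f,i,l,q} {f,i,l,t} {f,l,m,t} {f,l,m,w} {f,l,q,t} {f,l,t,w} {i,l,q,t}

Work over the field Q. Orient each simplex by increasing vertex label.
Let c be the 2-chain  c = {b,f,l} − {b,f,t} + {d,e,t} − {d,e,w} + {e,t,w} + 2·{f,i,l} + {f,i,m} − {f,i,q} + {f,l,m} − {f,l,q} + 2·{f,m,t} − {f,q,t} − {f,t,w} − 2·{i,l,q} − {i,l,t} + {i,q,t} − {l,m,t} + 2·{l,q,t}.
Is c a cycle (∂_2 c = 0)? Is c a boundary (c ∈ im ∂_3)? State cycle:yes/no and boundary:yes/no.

cycle:no boundary:no

n_0=10 n_1=37 n_2=32 n_3=10  [Q]
∂1: piv[bf,bl,bm,bt,bw,de,df,dq,fi] rk=9  ker:dl,dm,dt,dw,em,eq,et,ew,fl,fm,fq,ft,fw,il,im,iq,it,iw,lm,lq,lt,lw,mq,mt,mw,qt,qw,tw
∂2: piv[bfl,bfm,bft,bfw,bmt,bmw,btw,deq,det,dew,dtw,fil,fim,fiq,fit,flm,flq,flt,flw,fqt,iqw] rk=21  ker:etw,fmt,fmw,ftw,ilq,ilt,iqt,lmt,lmw,lqt,ltw
∂3: piv[bfmt,bfmw,bftw,filq,filt,flmt,flmw,flqt,fltw,ilqt] rk=10
∂2c = −{b,l} + {b,t} − {d,t} + {d,w} + 2·{e,t} − 2·{e,w} + 2·{f,i} − {f,l} + {f,q} − 3·{f,t} + {f,w} − {i,l} + {i,m} + 2·{i,q} − {l,q} − 2·{l,t} + {m,t} + 2·{q,t}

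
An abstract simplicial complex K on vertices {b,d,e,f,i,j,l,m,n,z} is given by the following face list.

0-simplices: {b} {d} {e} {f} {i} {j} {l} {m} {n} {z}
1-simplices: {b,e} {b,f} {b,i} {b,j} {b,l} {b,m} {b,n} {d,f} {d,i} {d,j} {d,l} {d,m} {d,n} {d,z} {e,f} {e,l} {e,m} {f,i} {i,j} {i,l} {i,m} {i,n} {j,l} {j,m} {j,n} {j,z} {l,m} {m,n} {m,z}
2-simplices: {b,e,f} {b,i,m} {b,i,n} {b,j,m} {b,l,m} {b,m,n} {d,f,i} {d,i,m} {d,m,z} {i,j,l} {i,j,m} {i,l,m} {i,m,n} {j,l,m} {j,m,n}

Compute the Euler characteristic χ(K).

χ(K)=-4

n_0=10 n_1=29 n_2=15
χ=+10−29+15=-4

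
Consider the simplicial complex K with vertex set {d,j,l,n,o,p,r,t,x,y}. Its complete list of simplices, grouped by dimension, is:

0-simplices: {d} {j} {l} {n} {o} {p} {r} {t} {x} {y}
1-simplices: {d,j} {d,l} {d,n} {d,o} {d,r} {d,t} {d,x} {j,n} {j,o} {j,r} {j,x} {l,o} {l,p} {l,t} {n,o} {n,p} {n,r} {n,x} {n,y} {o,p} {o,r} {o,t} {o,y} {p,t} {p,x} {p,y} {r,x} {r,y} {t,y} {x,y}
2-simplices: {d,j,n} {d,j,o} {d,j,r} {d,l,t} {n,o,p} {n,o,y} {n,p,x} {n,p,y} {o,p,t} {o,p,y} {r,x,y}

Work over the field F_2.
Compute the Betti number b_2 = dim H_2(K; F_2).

b_2=1

n_0=10 n_1=30 n_2=11  [Z2]
∂1: piv[dj,dl,dn,do,dr,dt,dx,lp,ny] rk=9  ker:jn,jo,jr,jx,lo,lt,no,np,nr,nx,op,or,ot,oy,pt,px,py,rx,ry,ty,xy
∂2: piv[djn,djo,djr,dlt,nop,noy,npx,npy,opt,rxy] rk=10  ker:opy
b_2=(11−10)−0=1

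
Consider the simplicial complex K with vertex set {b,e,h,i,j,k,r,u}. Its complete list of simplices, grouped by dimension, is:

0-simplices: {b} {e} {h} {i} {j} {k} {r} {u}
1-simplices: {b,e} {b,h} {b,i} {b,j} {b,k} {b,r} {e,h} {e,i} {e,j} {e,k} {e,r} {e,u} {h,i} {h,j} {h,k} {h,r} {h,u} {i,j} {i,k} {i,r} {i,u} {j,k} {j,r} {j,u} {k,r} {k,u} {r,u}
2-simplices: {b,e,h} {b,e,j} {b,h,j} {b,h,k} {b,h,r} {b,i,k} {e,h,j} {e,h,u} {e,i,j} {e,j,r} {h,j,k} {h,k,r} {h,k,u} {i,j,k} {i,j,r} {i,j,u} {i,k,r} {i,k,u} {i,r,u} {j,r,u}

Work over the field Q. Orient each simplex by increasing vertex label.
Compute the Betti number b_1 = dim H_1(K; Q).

n_0=8 n_1=27 n_2=20  [Q]
∂1: piv[be,bh,bi,bj,bk,br,eu] rk=7  ker:eh,ei,ej,ek,er,hi,hj,hk,hr,hu,ij,ik,ir,iu,jk,jr,ju,kr,ku,ru
∂2: piv[beh,bej,bhj,bhk,bhr,bik,ehu,eij,ejr,hjk,hkr,hku,ijk,ijr,iju,ikr,iku,iru] rk=18  ker:ehj,jru
b_1=(27−7)−18=2

b_1=2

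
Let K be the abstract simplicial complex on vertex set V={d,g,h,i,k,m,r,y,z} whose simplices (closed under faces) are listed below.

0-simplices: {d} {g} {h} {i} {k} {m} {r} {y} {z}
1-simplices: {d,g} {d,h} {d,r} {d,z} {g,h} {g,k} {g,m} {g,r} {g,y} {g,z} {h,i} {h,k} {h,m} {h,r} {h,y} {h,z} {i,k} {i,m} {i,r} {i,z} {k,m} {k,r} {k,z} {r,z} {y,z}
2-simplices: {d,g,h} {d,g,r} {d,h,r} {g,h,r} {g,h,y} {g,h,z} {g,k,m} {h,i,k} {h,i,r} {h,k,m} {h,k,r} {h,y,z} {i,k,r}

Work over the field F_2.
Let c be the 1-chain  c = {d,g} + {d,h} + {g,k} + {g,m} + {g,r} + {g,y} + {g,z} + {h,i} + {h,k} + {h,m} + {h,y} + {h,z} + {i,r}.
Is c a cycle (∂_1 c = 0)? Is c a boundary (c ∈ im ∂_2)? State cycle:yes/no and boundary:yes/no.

cycle:yes boundary:yes

n_0=9 n_1=25 n_2=13  [Z2]
∂1: piv[dg,dh,dr,dz,gk,gm,gy,hi] rk=8  ker:gh,gr,gz,hk,hm,hr,hy,hz,ik,im,ir,iz,km,kr,kz,rz,yz
∂2: piv[dgh,dgr,dhr,ghy,ghz,gkm,hik,hir,hkm,hkr,hyz] rk=11  ker:ghr,ikr
∂1c = 0
c vs im∂2: reduces to 0 ⇒ boundary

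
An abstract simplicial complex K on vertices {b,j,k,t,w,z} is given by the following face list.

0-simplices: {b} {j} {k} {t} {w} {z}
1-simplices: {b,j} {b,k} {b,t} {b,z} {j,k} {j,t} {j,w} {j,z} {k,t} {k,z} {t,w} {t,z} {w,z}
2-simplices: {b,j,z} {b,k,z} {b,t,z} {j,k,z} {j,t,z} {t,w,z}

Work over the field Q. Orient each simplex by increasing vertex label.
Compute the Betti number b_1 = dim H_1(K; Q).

b_1=2

n_0=6 n_1=13 n_2=6  [Q]
∂1: piv[bj,bk,bt,bz,jw] rk=5  ker:jk,jt,jz,kt,kz,tw,tz,wz
∂2: piv[bjz,bkz,btz,jkz,jtz,twz] rk=6
b_1=(13−5)−6=2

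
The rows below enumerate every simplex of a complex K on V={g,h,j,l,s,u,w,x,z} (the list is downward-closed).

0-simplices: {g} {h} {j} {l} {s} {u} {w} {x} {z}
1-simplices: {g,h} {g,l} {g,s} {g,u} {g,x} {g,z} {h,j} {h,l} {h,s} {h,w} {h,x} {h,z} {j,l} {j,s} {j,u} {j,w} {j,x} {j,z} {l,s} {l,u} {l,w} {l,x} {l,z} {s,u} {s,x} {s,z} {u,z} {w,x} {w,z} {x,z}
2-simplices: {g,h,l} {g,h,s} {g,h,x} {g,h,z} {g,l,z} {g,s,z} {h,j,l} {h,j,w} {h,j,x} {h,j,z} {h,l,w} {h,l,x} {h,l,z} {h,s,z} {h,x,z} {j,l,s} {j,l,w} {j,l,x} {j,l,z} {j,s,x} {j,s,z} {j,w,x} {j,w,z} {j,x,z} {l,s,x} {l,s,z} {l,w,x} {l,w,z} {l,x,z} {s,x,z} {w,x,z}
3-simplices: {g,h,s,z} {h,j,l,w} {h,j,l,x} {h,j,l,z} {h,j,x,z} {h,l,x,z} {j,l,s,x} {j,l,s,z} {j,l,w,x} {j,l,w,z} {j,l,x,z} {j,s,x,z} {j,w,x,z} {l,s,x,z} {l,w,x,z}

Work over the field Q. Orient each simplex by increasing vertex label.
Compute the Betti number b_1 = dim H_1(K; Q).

n_0=9 n_1=30 n_2=31 n_3=15  [Q]
∂1: piv[gh,gl,gs,gu,gx,gz,hj,hw] rk=8  ker:hl,hs,hx,hz,jl,js,ju,jw,jx,jz,ls,lu,lw,lx,lz,su,sx,sz,uz,wx,wz,xz
∂2: piv[ghl,ghs,ghx,ghz,glz,gsz,hjl,hjw,hjx,hjz,hlw,hlx,hxz,jls,jsx,jsz,jwx,jwz] rk=18  ker:hlz,hsz,jlw,jlx,jlz,jxz,lsx,lsz,lwx,lwz,lxz,sxz,wxz
∂3: piv[ghsz,hjlw,hjlx,hjlz,hjxz,hlxz,jlsx,jlsz,jlwx,jlwz,jsxz,jwxz] rk=12  ker:jlxz,lsxz,lwxz
b_1=(30−8)−18=4

b_1=4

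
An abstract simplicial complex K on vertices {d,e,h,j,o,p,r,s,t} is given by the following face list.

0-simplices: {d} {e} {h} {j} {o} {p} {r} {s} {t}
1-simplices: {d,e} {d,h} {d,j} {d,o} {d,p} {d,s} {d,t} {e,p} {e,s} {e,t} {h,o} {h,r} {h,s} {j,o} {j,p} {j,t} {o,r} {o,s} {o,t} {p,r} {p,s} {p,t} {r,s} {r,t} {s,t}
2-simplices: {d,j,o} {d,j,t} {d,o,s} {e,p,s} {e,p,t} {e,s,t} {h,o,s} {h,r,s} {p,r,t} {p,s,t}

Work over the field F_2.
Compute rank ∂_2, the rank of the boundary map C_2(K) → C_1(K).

n_0=9 n_1=25 n_2=10  [Z2]
∂1: piv[de,dh,dj,do,dp,ds,dt,hr] rk=8  ker:ep,es,et,ho,hs,jo,jp,jt,or,os,ot,pr,ps,pt,rs,rt,st
∂2: piv[djo,djt,dos,eps,ept,est,hos,hrs,prt] rk=9  ker:pst
rk∂_2=9

rank∂_2=9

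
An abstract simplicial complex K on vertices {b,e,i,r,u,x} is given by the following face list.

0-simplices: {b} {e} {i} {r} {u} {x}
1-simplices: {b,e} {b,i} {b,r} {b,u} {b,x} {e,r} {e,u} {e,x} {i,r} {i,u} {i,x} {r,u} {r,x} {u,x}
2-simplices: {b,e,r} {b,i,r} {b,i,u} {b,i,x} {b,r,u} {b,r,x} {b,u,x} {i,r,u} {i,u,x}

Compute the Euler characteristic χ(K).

n_0=6 n_1=14 n_2=9
χ=+6−14+9=1

χ(K)=1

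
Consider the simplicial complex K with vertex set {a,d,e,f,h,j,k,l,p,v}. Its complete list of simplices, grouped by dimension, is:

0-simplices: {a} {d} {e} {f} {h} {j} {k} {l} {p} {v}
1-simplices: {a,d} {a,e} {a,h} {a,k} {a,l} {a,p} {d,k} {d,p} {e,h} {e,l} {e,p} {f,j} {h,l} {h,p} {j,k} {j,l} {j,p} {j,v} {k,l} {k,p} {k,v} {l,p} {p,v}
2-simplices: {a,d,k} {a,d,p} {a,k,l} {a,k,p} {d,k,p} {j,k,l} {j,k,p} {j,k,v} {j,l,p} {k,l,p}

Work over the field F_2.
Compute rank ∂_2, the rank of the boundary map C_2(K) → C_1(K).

rank∂_2=8

n_0=10 n_1=23 n_2=10  [Z2]
∂1: piv[ad,ae,ah,ak,al,ap,fj,jk,jv] rk=9  ker:dk,dp,eh,el,ep,hl,hp,jl,jp,kl,kp,kv,lp,pv
∂2: piv[adk,adp,akl,akp,jkl,jkp,jkv,jlp] rk=8  ker:dkp,klp
rk∂_2=8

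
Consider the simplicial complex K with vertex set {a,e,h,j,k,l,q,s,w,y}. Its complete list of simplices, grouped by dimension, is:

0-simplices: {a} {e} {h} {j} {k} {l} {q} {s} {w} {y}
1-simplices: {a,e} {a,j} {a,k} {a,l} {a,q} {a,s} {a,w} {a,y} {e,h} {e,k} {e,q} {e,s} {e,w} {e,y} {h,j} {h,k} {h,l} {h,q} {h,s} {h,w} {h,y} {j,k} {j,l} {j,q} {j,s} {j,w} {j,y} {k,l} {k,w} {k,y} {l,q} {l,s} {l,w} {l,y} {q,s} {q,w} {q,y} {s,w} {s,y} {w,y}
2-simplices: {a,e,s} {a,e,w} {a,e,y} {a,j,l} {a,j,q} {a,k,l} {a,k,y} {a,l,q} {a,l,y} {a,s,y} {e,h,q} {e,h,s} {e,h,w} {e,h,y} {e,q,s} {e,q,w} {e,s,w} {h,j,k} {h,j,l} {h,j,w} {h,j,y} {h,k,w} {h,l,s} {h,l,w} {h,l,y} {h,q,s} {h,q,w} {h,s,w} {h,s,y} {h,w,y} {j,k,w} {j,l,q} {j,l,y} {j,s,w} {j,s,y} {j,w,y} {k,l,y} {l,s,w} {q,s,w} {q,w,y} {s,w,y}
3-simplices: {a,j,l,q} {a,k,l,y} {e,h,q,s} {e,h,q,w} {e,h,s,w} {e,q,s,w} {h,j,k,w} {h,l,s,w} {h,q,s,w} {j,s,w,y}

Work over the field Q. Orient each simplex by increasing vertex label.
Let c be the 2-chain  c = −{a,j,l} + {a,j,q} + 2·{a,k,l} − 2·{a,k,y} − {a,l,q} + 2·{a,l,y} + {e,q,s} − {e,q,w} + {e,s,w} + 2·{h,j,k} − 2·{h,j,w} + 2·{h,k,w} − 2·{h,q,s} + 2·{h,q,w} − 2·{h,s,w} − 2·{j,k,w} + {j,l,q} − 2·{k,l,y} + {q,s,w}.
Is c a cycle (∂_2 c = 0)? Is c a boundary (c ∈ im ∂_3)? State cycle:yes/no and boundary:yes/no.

n_0=10 n_1=40 n_2=41 n_3=10  [Q]
∂1: piv[ae,aj,ak,al,aq,as,aw,ay,eh] rk=9  ker:ek,eq,es,ew,ey,hj,hk,hl,hq,hs,hw,hy,jk,jl,jq,js,jw,jy,kl,kw,ky,lq,ls,lw,ly,qs,qw,qy,sw,sy,wy
∂2: piv[aes,aew,aey,ajl,ajq,akl,aky,alq,aly,asy,ehq,ehs,ehw,ehy,eqs,eqw,esw,hjk,hjl,hjw,hjy,hkw,hls,hlw,hly,hwy,jsw,qwy] rk=28  ker:hqs,hqw,hsw,hsy,jkw,jlq,jly,jsy,jwy,kly,lsw,qsw,swy
∂3: piv[ajlq,akly,ehqs,ehqw,ehsw,eqsw,hjkw,hlsw,jswy] rk=9  ker:hqsw
∂2c = 0
c vs im∂3: reduces to 0 ⇒ boundary

cycle:yes boundary:yes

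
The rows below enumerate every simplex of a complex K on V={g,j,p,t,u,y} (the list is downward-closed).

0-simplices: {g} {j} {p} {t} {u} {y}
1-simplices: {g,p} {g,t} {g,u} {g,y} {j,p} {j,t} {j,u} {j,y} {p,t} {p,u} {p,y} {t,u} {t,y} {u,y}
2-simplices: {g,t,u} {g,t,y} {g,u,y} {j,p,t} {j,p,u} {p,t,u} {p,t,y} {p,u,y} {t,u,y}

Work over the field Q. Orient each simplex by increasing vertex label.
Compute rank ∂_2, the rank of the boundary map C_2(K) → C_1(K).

rank∂_2=7

n_0=6 n_1=14 n_2=9  [Q]
∂1: piv[gp,gt,gu,gy,jp] rk=5  ker:jt,ju,jy,pt,pu,py,tu,ty,uy
∂2: piv[gtu,gty,guy,jpt,jpu,ptu,pty] rk=7  ker:puy,tuy
rk∂_2=7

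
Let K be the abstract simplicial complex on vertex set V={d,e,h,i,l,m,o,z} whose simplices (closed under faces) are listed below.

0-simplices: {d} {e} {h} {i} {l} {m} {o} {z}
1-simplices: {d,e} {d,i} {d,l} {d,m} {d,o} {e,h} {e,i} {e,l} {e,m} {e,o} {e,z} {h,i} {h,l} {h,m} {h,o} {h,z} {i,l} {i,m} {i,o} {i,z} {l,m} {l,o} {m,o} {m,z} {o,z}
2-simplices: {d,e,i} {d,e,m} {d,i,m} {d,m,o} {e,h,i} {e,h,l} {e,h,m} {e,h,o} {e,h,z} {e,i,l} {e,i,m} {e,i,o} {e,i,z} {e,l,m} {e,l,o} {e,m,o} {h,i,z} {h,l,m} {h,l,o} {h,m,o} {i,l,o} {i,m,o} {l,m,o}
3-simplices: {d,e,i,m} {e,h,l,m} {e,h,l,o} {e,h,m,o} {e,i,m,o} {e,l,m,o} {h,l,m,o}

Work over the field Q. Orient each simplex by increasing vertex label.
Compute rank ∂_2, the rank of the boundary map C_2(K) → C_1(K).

rank∂_2=15

n_0=8 n_1=25 n_2=23 n_3=7  [Q]
∂1: piv[de,di,dl,dm,do,eh,ez] rk=7  ker:ei,el,em,eo,hi,hl,hm,ho,hz,il,im,io,iz,lm,lo,mo,mz,oz
∂2: piv[dei,dem,dim,dmo,ehi,ehl,ehm,eho,ehz,eil,eio,eiz,elm,elo,emo] rk=15  ker:eim,hiz,hlm,hlo,hmo,ilo,imo,lmo
∂3: piv[deim,ehlm,ehlo,ehmo,eimo,elmo] rk=6  ker:hlmo
rk∂_2=15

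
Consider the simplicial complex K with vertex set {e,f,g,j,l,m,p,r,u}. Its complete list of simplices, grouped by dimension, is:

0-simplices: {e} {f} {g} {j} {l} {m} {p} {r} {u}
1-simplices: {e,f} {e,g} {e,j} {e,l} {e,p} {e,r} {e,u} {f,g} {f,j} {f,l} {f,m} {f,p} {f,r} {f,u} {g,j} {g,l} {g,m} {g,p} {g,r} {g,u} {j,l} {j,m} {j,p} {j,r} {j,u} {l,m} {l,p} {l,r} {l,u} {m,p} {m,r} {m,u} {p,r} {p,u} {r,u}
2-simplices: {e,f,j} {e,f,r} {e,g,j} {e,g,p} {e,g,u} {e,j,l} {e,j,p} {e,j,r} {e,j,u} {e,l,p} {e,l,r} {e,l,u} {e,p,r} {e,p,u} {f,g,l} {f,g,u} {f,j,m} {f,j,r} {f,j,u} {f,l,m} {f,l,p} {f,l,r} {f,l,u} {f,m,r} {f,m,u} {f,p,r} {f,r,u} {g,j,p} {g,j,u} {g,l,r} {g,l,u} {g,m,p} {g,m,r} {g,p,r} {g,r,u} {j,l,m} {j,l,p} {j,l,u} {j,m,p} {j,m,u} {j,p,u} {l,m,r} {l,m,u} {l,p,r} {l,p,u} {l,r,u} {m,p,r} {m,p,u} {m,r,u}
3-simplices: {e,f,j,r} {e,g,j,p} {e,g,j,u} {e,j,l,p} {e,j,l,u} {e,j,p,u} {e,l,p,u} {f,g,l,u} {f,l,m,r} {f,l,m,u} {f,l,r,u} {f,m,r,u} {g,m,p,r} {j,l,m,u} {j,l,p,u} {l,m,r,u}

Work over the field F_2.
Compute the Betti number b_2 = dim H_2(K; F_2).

b_2=8

n_0=9 n_1=35 n_2=49 n_3=16  [Z2]
∂1: piv[ef,eg,ej,el,ep,er,eu,fm] rk=8  ker:fg,fj,fl,fp,fr,fu,gj,gl,gm,gp,gr,gu,jl,jm,jp,jr,ju,lm,lp,lr,lu,mp,mr,mu,pr,pu,ru
∂2: piv[efj,efr,egj,egp,egu,ejl,ejp,ejr,eju,elp,elr,elu,epr,epu,fgl,fgu,fjm,fju,flm,flp,flr,fmr,fmu,fru,glr,gmp,gmr] rk=27  ker:fjr,flu,fpr,gjp,gju,glu,gpr,gru,jlm,jlp,jlu,jmp,jmu,jpu,lmr,lmu,lpr,lpu,lru,mpr,mpu,mru
∂3: piv[efjr,egjp,egju,ejlp,ejlu,ejpu,elpu,fglu,flmr,flmu,flru,fmru,gmpr,jlmu] rk=14  ker:jlpu,lmru
b_2=(49−27)−14=8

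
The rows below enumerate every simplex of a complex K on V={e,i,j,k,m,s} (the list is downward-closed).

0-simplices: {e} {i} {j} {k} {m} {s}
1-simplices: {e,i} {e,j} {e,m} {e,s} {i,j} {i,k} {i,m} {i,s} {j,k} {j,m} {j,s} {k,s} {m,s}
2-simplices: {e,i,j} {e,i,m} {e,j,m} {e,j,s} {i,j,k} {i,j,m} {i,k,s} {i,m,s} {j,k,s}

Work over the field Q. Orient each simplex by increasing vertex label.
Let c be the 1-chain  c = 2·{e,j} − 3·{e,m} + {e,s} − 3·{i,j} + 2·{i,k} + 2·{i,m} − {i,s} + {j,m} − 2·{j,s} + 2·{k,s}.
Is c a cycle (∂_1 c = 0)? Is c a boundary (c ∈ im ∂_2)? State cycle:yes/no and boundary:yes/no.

n_0=6 n_1=13 n_2=9  [Q]
∂1: piv[ei,ej,em,es,ik] rk=5  ker:ij,im,is,jk,jm,js,ks,ms
∂2: piv[eij,eim,ejm,ejs,ijk,iks,ims,jks] rk=8  ker:ijm
∂1c = 0
c vs im∂2: reduces to 0 ⇒ boundary

cycle:yes boundary:yes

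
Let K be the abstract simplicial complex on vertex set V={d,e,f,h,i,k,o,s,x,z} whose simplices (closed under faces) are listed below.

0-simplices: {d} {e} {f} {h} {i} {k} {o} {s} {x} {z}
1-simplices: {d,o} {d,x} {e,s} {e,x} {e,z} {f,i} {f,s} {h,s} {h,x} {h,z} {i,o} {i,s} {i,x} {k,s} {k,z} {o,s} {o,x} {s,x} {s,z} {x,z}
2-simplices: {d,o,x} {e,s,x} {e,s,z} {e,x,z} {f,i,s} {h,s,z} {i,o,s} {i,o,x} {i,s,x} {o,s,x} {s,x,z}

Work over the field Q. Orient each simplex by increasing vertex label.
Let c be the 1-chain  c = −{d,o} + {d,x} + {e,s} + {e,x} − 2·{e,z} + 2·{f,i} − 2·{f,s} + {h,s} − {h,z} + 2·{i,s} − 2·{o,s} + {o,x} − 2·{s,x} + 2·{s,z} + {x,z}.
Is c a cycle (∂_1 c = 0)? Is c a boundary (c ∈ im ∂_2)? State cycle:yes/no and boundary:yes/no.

n_0=10 n_1=20 n_2=11  [Q]
∂1: piv[do,dx,es,ex,ez,fi,fs,hs,ks] rk=9  ker:hx,hz,io,is,ix,kz,os,ox,sx,sz,xz
∂2: piv[dox,esx,esz,exz,fis,hsz,ios,iox,isx] rk=9  ker:osx,sxz
∂1c = 0
c vs im∂2: reduces to 0 ⇒ boundary

cycle:yes boundary:yes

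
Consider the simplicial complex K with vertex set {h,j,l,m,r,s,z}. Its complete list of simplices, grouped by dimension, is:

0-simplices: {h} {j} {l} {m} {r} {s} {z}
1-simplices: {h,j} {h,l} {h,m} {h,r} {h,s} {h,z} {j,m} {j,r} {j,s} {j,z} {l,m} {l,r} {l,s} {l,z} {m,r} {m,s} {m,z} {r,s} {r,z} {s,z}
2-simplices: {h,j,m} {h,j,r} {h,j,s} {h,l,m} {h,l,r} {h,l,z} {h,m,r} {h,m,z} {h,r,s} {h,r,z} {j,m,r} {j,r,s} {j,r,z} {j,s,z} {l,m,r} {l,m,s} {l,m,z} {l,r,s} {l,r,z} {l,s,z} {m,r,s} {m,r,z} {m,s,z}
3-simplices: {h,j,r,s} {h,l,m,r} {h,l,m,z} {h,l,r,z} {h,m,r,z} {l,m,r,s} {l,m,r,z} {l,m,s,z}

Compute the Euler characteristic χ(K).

n_0=7 n_1=20 n_2=23 n_3=8
χ=+7−20+23−8=2

χ(K)=2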